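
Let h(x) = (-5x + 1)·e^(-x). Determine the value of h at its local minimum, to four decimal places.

Differentiating with the product rule gives h'(x) = (5x - 6)·e^(-x). Since e^(-x) > 0, the only critical point is x = 6/5.
h''(6/5) has the same sign as 5 > 0, so this is a local minimum.
h(6/5) = (-5)·e^(-6/5) ≈ -1.5060.

-1.5060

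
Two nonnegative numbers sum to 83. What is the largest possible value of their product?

With x + y = 83, the product is P(x) = x(83 − x).
P'(x) = 83 − 2x = 0 gives x = 83/2; P'' = −2 < 0, so this is the maximum.
P = 83/2·83/2 = 6889/4.

6889/4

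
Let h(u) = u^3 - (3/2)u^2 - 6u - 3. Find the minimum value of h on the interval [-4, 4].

-67

h'(u) = 3u^2 - 3u - 6, which vanishes at u = -1 and u = 2.
Compare values at every candidate in [-4, 4]: h(-4) = -67,  h(-1) = 1/2,  h(2) = -13,  h(4) = 13.
So the minimum is h(-4) = -67.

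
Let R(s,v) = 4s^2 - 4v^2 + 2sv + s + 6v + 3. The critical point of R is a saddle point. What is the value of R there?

∂R/∂s = 8s + 2v + 1 = 0 and ∂R/∂v = 2s - 8v + 6 = 0, so (s, v) = (-5/17, 23/34).
The Hessian has R_{ss} = 8, R_{vv} = -8, R_{sv} = 2, giving D = -68 < 0, so the point is a saddle point.
R(-5/17, 23/34) = 83/17.

83/17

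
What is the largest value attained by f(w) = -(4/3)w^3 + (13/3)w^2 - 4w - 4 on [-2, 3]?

32

f'(w) = -4w^2 + (26/3)w - 4, which vanishes at w = 2/3 and w = 3/2.
Compare values at every candidate in [-2, 3]: f(-2) = 32, f(2/3) = -416/81, f(3/2) = -19/4, f(3) = -13.
So the maximum is f(-2) = 32.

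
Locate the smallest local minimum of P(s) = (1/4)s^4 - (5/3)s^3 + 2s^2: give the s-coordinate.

4

P'(s) = s^3 - 5s^2 + 4s. Setting P'(s) = 0 gives s ∈ {0, 1, 4}.
P''(s) = 3s^2 - 10s + 4. P''(0) = 4 > 0 ⇒ local minimum; P''(1) = -3 < 0 ⇒ local maximum; P''(4) = 12 > 0 ⇒ local minimum.
Thus P has its smallest local minimum at s = 4, with value -32/3.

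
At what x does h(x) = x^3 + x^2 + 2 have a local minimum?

h'(x) = 3x^2 + 2x. Setting h'(x) = 0 gives x ∈ {-2/3, 0}.
h''(x) = 6x + 2. h''(-2/3) = -2 < 0 ⇒ local maximum; h''(0) = 2 > 0 ⇒ local minimum.
The local minimum is h(0) = 2.

0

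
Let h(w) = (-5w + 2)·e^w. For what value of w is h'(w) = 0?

-3/5

Differentiating with the product rule gives h'(w) = (-5w - 3)·e^w. Since e^w > 0, the only critical point is w = -3/5.
h''(-3/5) has the same sign as -5 < 0, so this is a local maximum.
h(-3/5) = (5)·e^(-3/5) ≈ 2.7441.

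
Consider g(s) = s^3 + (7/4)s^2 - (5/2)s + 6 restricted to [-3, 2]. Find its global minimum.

9/4

The derivative is 3s^2 + (7/2)s - 5/2, which vanishes at s = -5/3 and s = 1/2.
Compare values at every candidate in [-3, 2]: g(-3) = 9/4, g(-5/3) = 1123/108, g(1/2) = 85/16, g(2) = 16.
Hence the absolute minimum is 9/4 at s = -3.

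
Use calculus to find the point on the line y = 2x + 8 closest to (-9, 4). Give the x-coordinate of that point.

Minimize D(x)^2 = (x + 9)^2 + (2x + 4)^2.
d/dx[D^2] = 2(x + 9) + 2·2·(2x + 4) = 0 ⇒ x = -17/5.
Then y = 6/5 and the distance is √(196/5) ≈ 6.2610.

-17/5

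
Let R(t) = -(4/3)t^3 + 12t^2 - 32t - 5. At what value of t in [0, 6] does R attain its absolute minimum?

Differentiating, R'(t) = -4t^2 + 24t - 32; which vanishes at t = 2 and t = 4.
Compare values at every candidate in [0, 6]: R(0) = -5; R(2) = -95/3; R(4) = -79/3; R(6) = -53.
The minimum over the interval is -53, attained at t = 6.

6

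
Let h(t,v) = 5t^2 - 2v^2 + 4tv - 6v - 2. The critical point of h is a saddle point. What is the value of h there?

17/14

∂h/∂t = 10t + 4v = 0 and ∂h/∂v = 4t - 4v - 6 = 0, so (t, v) = (3/7, -15/14).
The Hessian has h_{tt} = 10, h_{vv} = -4, h_{tv} = 4, giving D = -56 < 0, so the point is a saddle point.
h(3/7, -15/14) = 17/14.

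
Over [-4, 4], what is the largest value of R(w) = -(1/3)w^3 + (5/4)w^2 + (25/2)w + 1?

149/3

R'(w) = -w^2 + (5/2)w + 25/2, whose only zero in [-4, 4] is w = -5/2.
Candidates: R(-4) = -23/3, R(-5/2) = -827/48, R(4) = 149/3.
So the maximum is R(4) = 149/3.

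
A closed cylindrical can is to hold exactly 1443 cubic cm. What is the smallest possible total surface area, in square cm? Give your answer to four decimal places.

706.9013

With radius r and height h, πr²h = 1443 so h = 1443/(πr²), and S(r) = 2πr² + 2πrh = 2πr² + 2·1443/r.
S'(r) = 4πr − 2·1443/r² = 0 ⇒ r³ = 1443/(2π), so r ≈ 6.1239 and h = 2r ≈ 12.2478.
S''(r) = 4π + 4·1443/r³ > 0, so this is the minimum; S ≈ 706.9013.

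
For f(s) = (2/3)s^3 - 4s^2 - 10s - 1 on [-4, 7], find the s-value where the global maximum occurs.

The derivative is 2s^2 - 8s - 10, which vanishes at s = -1 and s = 5.
Compare values at every candidate in [-4, 7]: f(-4) = -203/3, f(-1) = 13/3, f(5) = -203/3, f(7) = -115/3.
So the maximum is f(-1) = 13/3.

-1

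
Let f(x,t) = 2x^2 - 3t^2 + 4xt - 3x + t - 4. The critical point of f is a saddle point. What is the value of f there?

-173/40

∂f/∂x = 4x + 4t - 3 = 0 and ∂f/∂t = 4x - 6t + 1 = 0, so (x, t) = (7/20, 2/5).
The Hessian has f_{xx} = 4, f_{tt} = -6, f_{xt} = 4, giving D = -40 < 0, so the point is a saddle point.
f(7/20, 2/5) = -173/40.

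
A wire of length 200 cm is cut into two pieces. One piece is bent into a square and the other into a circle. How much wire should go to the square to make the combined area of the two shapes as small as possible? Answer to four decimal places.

Let x be the length used for the square. Square side x/4; circle radius (200−x)/(2π).
A(x) = (x/4)² + π·((200−x)/(2π))² = x²/16 + (200−x)²/(4π) for 0 ≤ x ≤ 200. A'(x) = x/8 − (200−x)/(2π) = 0 gives x = 4·200/(π+4) ≈ 112.0198.
A'' = 1/8 + 1/(2π) > 0, so this gives the minimum combined area; x ≈ 112.0198 cm to the square.

112.0198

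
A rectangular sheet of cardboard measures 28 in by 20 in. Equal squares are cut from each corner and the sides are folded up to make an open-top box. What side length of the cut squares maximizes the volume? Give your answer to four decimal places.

3.8367

With cut size x, the volume is V(x) = x(28 − 2x)(20 − 2x) for 0 < x < 10.
V'(x) = 12x^2 − 192x + 560. Setting V'(x) = 0 gives x ≈ 3.8367 (the root in (0, 10)).
V''(x) = 24x − 192 is negative there, so this is the maximum; V ≈ 961.3154.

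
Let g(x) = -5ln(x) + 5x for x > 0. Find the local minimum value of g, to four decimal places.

g'(x) = -5/x + 5 = 0 gives x = 1.
g''(x) = 5/x², which is positive for x > 0, so this is a local minimum.
g(1) = -5·ln(1) + 5 ≈ 5.0000.

5.0000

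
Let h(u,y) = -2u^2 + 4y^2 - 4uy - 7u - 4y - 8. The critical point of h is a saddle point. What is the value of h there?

-9/4

∂h/∂u = -4u - 4y - 7 = 0 and ∂h/∂y = -4u + 8y - 4 = 0, so (u, y) = (-3/2, -1/4).
The Hessian has h_{uu} = -4, h_{yy} = 8, h_{uy} = -4, giving D = -48 < 0, so the point is a saddle point.
h(-3/2, -1/4) = -9/4.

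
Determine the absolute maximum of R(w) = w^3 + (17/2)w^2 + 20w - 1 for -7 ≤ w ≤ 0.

Differentiating, R'(w) = 3w^2 + 17w + 20; which vanishes at w = -4 and w = -5/3.
Evaluating at the critical points and endpoints: R(-7) = -135/2,  R(-4) = -9,  R(-5/3) = -829/54,  R(0) = -1.
So the maximum is R(0) = -1.

-1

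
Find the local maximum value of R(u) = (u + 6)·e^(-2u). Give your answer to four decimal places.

By the product rule, R'(u) = (-2u - 11)·e^(-2u). Since e^(-2u) > 0, the only critical point is u = -11/2.
R''(-11/2) has the same sign as -2 < 0, so this is a local maximum.
R(-11/2) = (1/2)·e^(11) ≈ 29937.0709.

29937.0709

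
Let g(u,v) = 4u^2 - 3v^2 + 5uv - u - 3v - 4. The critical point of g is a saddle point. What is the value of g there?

-274/73

∂g/∂u = 8u + 5v - 1 = 0 and ∂g/∂v = 5u - 6v - 3 = 0, so (u, v) = (21/73, -19/73).
The Hessian has g_{uu} = 8, g_{vv} = -6, g_{uv} = 5, giving D = -73 < 0, so the point is a saddle point.
g(21/73, -19/73) = -274/73.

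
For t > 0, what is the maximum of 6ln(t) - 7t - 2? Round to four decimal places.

-8.9249

R'(t) = 6/t − 7 = 0 gives t = 6/7.
R''(t) = -6/t², which is negative for t > 0, so this is a local maximum.
R(6/7) = 6·ln(6/7) - 6 - 2 ≈ -8.9249.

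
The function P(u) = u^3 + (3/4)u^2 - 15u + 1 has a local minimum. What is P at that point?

Critical points: P'(u) = 3u^2 + (3/2)u - 15 vanishes at u = -5/2, 2.
Since P''(u) = 6u + 3/2, we get P''(-5/2) = -27/2 < 0 ⇒ local maximum; P''(2) = 27/2 > 0 ⇒ local minimum.
The local minimum is P(2) = -18.

-18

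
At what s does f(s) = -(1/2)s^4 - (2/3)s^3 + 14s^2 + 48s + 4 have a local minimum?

-2

f'(s) = -2s^3 - 2s^2 + 28s + 48 = 0 at s = -3, -2, 4.
Since f''(s) = -6s^2 - 4s + 28, we get f''(-3) = -14 < 0 ⇒ local maximum; f''(-2) = 12 > 0 ⇒ local minimum; f''(4) = -84 < 0 ⇒ local maximum.
The local minimum is f(-2) = -116/3.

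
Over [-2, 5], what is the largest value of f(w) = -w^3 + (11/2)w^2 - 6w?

f'(w) = -3w^2 + 11w - 6, which vanishes at w = 2/3 and w = 3.
Compare values at every candidate in [-2, 5]: f(-2) = 42,  f(2/3) = -50/27,  f(3) = 9/2,  f(5) = -35/2.
So the maximum is f(-2) = 42.

42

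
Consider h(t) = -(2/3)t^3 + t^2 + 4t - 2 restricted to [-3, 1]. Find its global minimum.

Differentiating, h'(t) = -2t^2 + 2t + 4; whose only zero in [-3, 1] is t = -1.
Evaluating at the critical points and endpoints: h(-3) = 13, h(-1) = -13/3, h(1) = 7/3.
Hence the absolute minimum is -13/3 at t = -1.

-13/3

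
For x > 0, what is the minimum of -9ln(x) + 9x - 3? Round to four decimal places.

6.0000

R'(x) = -9/x + 9 = 0 gives x = 1.
R''(x) = 9/x², which is positive for x > 0, so this is a local minimum.
R(1) = -9·ln(1) + 9 - 3 ≈ 6.0000.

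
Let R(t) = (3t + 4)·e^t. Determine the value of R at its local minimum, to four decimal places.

By the product rule, R'(t) = (3t + 7)·e^t. Since e^t > 0, the only critical point is t = -7/3.
R''(-7/3) has the same sign as 3 > 0, so this is a local minimum.
R(-7/3) = (-3)·e^(-7/3) ≈ -0.2909.

-0.2909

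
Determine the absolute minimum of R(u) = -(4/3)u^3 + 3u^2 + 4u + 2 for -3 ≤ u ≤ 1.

11/12

R'(u) = -4u^2 + 6u + 4, whose only zero in [-3, 1] is u = -1/2.
Candidates: R(-3) = 53,  R(-1/2) = 11/12,  R(1) = 23/3.
So the minimum is R(-1/2) = 11/12.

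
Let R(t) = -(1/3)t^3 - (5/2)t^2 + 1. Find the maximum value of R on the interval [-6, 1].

1

The derivative is -t^2 - 5t, which vanishes at t = -5 and t = 0.
Candidates: R(-6) = -17; R(-5) = -119/6; R(0) = 1; R(1) = -11/6.
Hence the absolute maximum is 1 at t = 0.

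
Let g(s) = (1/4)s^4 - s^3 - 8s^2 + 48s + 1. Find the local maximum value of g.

g'(s) = s^3 - 3s^2 - 16s + 48 = 0 at s = -4, 3, 4.
Second-derivative test with g''(s) = 3s^2 - 6s - 16: g''(-4) = 56 > 0 ⇒ local minimum; g''(3) = -7 < 0 ⇒ local maximum; g''(4) = 8 > 0 ⇒ local minimum.
The local maximum is g(3) = 265/4.

265/4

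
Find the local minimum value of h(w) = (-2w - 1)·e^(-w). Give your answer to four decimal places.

-1.2131

h'(w) = (-2)·e^(-w) + (-2w - 1)·(-1)·e^(-w) = (2w - 1)·e^(-w). Since e^(-w) > 0, the only critical point is w = 1/2.
h''(1/2) has the same sign as 2 > 0, so this is a local minimum.
h(1/2) = (-2)·e^(-1/2) ≈ -1.2131.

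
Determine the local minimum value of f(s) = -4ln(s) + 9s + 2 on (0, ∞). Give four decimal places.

9.2437

f'(s) = -4/s + 9 = 0 gives s = 4/9.
f''(s) = 4/s², which is positive for s > 0, so this is a local minimum.
f(4/9) = -4·ln(4/9) + 4 + 2 ≈ 9.2437.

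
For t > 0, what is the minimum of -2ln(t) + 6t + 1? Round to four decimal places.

f'(t) = -2/t + 6 = 0 gives t = 1/3.
f''(t) = 2/t², which is positive for t > 0, so this is a local minimum.
f(1/3) = -2·ln(1/3) + 2 + 1 ≈ 5.1972.

5.1972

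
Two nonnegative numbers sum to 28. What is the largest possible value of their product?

196

With x + y = 28, the product is P(x) = x(28 − x).
P'(x) = 28 − 2x = 0 gives x = 14; P'' = −2 < 0, so this is the maximum.
P = 14·14 = 196.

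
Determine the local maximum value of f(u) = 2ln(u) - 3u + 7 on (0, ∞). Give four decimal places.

f'(u) = 2/u − 3 = 0 gives u = 2/3.
f''(u) = -2/u², which is negative for u > 0, so this is a local maximum.
f(2/3) = 2·ln(2/3) - 2 + 7 ≈ 4.1891.

4.1891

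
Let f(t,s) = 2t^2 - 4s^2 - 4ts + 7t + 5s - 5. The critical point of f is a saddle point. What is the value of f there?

∂f/∂t = 4t - 4s + 7 = 0 and ∂f/∂s = -4t - 8s + 5 = 0, so (t, s) = (-3/4, 1).
The Hessian has f_{tt} = 4, f_{ss} = -8, f_{ts} = -4, giving D = -48 < 0, so the point is a saddle point.
f(-3/4, 1) = -41/8.

-41/8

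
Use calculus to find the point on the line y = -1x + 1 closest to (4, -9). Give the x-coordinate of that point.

7

Minimize D(x)^2 = (x - 4)^2 + (-x + 10)^2.
d/dx[D^2] = 2(x - 4) + 2·(-1)·(-x + 10) = 0 ⇒ x = 7.
Then y = -6 and the distance is √(18) ≈ 4.2426.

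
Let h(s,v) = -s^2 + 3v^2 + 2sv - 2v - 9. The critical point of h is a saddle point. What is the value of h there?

∂h/∂s = -2s + 2v = 0 and ∂h/∂v = 2s + 6v - 2 = 0, so (s, v) = (1/4, 1/4).
The Hessian has h_{ss} = -2, h_{vv} = 6, h_{sv} = 2, giving D = -16 < 0, so the point is a saddle point.
h(1/4, 1/4) = -37/4.

-37/4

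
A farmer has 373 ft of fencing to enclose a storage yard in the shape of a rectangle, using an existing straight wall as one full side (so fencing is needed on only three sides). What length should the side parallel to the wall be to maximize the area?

Let the sides perpendicular to the wall have length x and the parallel side y, so 2x + y = 373 and the area is A = xy = x(373 − 2x).
A'(x) = 373 − 4x = 0 gives x = 373/4, and A''(x) = −4 < 0 confirms a maximum.
Then y = 373 − 2·373/4 = 373/2 and A = 139129/8.

373/2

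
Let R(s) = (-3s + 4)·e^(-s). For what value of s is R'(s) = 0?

7/3

Differentiating with the product rule gives R'(s) = (3s - 7)·e^(-s). Since e^(-s) > 0, the only critical point is s = 7/3.
R''(7/3) has the same sign as 3 > 0, so this is a local minimum.
R(7/3) = (-3)·e^(-7/3) ≈ -0.2909.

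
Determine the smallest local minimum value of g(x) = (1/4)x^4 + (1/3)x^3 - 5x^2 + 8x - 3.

Critical points: g'(x) = x^3 + x^2 - 10x + 8 vanishes at x = -4, 1, 2.
Since g''(x) = 3x^2 + 2x - 10, we get g''(-4) = 30 > 0 ⇒ local minimum; g''(1) = -5 < 0 ⇒ local maximum; g''(2) = 6 > 0 ⇒ local minimum.
The smallest local minimum is g(-4) = -217/3.

-217/3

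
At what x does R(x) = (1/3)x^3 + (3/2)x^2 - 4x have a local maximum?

-4

R'(x) = x^2 + 3x - 4 = 0 at x = -4, 1.
R''(x) = 2x + 3. R''(-4) = -5 < 0 ⇒ local maximum; R''(1) = 5 > 0 ⇒ local minimum.
The local maximum is R(-4) = 56/3.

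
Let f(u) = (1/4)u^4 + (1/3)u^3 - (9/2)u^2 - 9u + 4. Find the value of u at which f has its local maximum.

f'(u) = u^3 + u^2 - 9u - 9 = 0 at u = -3, -1, 3.
Second-derivative test with f''(u) = 3u^2 + 2u - 9: f''(-3) = 12 > 0 ⇒ local minimum; f''(-1) = -8 < 0 ⇒ local maximum; f''(3) = 24 > 0 ⇒ local minimum.
Thus f has its local maximum at u = -1, with value 101/12.

-1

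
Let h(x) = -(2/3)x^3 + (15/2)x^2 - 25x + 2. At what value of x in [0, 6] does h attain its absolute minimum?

5/2

The derivative is -2x^2 + 15x - 25, which vanishes at x = 5/2 and x = 5.
Compare values at every candidate in [0, 6]: h(0) = 2,  h(5/2) = -577/24,  h(5) = -113/6,  h(6) = -22.
The minimum over the interval is -577/24, attained at x = 5/2.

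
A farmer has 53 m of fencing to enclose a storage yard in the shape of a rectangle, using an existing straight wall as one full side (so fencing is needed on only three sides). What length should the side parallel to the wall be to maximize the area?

53/2

Let the sides perpendicular to the wall have length x and the parallel side y, so 2x + y = 53 and the area is A = xy = x(53 − 2x).
A'(x) = 53 − 4x = 0 gives x = 53/4, and A''(x) = −4 < 0 confirms a maximum.
Then y = 53 − 2·53/4 = 53/2 and A = 2809/8.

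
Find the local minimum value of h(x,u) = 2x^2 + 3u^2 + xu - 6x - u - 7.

∂h/∂x = 4x + u - 6 = 0 and ∂h/∂u = x + 6u - 1 = 0, so (x, u) = (35/23, -2/23).
The Hessian has h_{xx} = 4, h_{uu} = 6, h_{xu} = 1, giving D = 23 > 0 with h_{xx} > 0, so the point is a local minimum.
h(35/23, -2/23) = -265/23.

-265/23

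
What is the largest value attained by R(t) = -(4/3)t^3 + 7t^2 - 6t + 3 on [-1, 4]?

52/3

The derivative is -4t^2 + 14t - 6, which vanishes at t = 1/2 and t = 3.
Compare values at every candidate in [-1, 4]: R(-1) = 52/3,  R(1/2) = 19/12,  R(3) = 12,  R(4) = 17/3.
The maximum over the interval is 52/3, attained at t = -1.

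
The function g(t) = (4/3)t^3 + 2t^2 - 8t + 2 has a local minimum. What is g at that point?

g'(t) = 4t^2 + 4t - 8. Setting g'(t) = 0 gives t ∈ {-2, 1}.
g''(t) = 8t + 4. g''(-2) = -12 < 0 ⇒ local maximum; g''(1) = 12 > 0 ⇒ local minimum.
So the local minimum value is g(1) = -8/3.

-8/3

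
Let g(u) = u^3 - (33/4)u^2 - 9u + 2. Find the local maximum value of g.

g'(u) = 3u^2 - (33/2)u - 9 = 0 at u = -1/2, 6.
g''(u) = 6u - 33/2. g''(-1/2) = -39/2 < 0 ⇒ local maximum; g''(6) = 39/2 > 0 ⇒ local minimum.
The local maximum is g(-1/2) = 69/16.

69/16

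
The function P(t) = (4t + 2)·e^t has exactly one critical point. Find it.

By the product rule, P'(t) = (4t + 6)·e^t. Since e^t > 0, the only critical point is t = -3/2.
P''(-3/2) has the same sign as 4 > 0, so this is a local minimum.
P(-3/2) = (-4)·e^(-3/2) ≈ -0.8925.

-3/2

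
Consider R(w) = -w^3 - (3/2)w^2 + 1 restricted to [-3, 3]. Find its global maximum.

29/2

The derivative is -3w^2 - 3w, which vanishes at w = -1 and w = 0.
Candidates: R(-3) = 29/2,  R(-1) = 1/2,  R(0) = 1,  R(3) = -79/2.
Hence the absolute maximum is 29/2 at w = -3.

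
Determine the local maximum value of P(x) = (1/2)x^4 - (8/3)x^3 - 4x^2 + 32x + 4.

P'(x) = 2x^3 - 8x^2 - 8x + 32. Setting P'(x) = 0 gives x ∈ {-2, 2, 4}.
Since P''(x) = 6x^2 - 16x - 8, we get P''(-2) = 48 > 0 ⇒ local minimum; P''(2) = -16 < 0 ⇒ local maximum; P''(4) = 24 > 0 ⇒ local minimum.
So the local maximum value is P(2) = 116/3.

116/3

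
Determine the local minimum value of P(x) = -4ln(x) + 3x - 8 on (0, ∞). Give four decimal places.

P'(x) = -4/x + 3 = 0 gives x = 4/3.
P''(x) = 4/x², which is positive for x > 0, so this is a local minimum.
P(4/3) = -4·ln(4/3) + 4 - 8 ≈ -5.1507.

-5.1507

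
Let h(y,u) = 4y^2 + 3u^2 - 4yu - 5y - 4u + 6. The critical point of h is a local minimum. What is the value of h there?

-27/32

∂h/∂y = 8y - 4u - 5 = 0 and ∂h/∂u = -4y + 6u - 4 = 0, so (y, u) = (23/16, 13/8).
The Hessian has h_{yy} = 8, h_{uu} = 6, h_{yu} = -4, giving D = 32 > 0 with h_{yy} > 0, so the point is a local minimum.
h(23/16, 13/8) = -27/32.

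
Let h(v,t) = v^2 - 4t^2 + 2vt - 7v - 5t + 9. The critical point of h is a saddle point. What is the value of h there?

-61/20

∂h/∂v = 2v + 2t - 7 = 0 and ∂h/∂t = 2v - 8t - 5 = 0, so (v, t) = (33/10, 1/5).
The Hessian has h_{vv} = 2, h_{tt} = -8, h_{vt} = 2, giving D = -20 < 0, so the point is a saddle point.
h(33/10, 1/5) = -61/20.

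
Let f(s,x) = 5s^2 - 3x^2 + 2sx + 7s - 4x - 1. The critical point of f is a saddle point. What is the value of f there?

-75/64

∂f/∂s = 10s + 2x + 7 = 0 and ∂f/∂x = 2s - 6x - 4 = 0, so (s, x) = (-17/32, -27/32).
The Hessian has f_{ss} = 10, f_{xx} = -6, f_{sx} = 2, giving D = -64 < 0, so the point is a saddle point.
f(-17/32, -27/32) = -75/64.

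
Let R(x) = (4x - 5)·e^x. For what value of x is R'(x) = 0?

R'(x) = 4·e^x + (4x - 5)·1·e^x = (4x - 1)·e^x. Since e^x > 0, the only critical point is x = 1/4.
R''(1/4) has the same sign as 4 > 0, so this is a local minimum.
R(1/4) = (-4)·e^(1/4) ≈ -5.1361.

1/4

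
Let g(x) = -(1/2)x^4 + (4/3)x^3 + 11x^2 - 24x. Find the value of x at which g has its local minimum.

1

Critical points: g'(x) = -2x^3 + 4x^2 + 22x - 24 vanishes at x = -3, 1, 4.
g''(x) = -6x^2 + 8x + 22. g''(-3) = -56 < 0 ⇒ local maximum; g''(1) = 24 > 0 ⇒ local minimum; g''(4) = -42 < 0 ⇒ local maximum.
So the local minimum value is g(1) = -73/6.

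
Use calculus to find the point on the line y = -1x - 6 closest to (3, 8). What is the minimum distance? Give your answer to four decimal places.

12.0208

Minimize D(x)^2 = (x - 3)^2 + (-x - 14)^2.
d/dx[D^2] = 2(x - 3) + 2·(-1)·(-x - 14) = 0 ⇒ x = -11/2.
Then y = -1/2 and the distance is √(289/2) ≈ 12.0208.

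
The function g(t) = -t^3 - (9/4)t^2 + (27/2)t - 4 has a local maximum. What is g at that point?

125/16

g'(t) = -3t^2 - (9/2)t + 27/2. Setting g'(t) = 0 gives t ∈ {-3, 3/2}.
Second-derivative test with g''(t) = -6t - 9/2: g''(-3) = 27/2 > 0 ⇒ local minimum; g''(3/2) = -27/2 < 0 ⇒ local maximum.
The local maximum is g(3/2) = 125/16.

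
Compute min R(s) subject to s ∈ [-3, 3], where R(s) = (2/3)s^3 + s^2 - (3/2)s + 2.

Differentiating, R'(s) = 2s^2 + 2s - 3/2; which vanishes at s = -3/2 and s = 1/2.
Compare values at every candidate in [-3, 3]: R(-3) = -5/2; R(-3/2) = 17/4; R(1/2) = 19/12; R(3) = 49/2.
So the minimum is R(-3) = -5/2.

-5/2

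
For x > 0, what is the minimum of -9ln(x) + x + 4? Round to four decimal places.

-6.7750

h'(x) = -9/x + 1 = 0 gives x = 9.
h''(x) = 9/x², which is positive for x > 0, so this is a local minimum.
h(9) = -9·ln(9) + 9 + 4 ≈ -6.7750.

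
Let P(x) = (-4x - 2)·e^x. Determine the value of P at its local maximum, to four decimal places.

0.8925

Differentiating with the product rule gives P'(x) = (-4x - 6)·e^x. Since e^x > 0, the only critical point is x = -3/2.
P''(-3/2) has the same sign as -4 < 0, so this is a local maximum.
P(-3/2) = (4)·e^(-3/2) ≈ 0.8925.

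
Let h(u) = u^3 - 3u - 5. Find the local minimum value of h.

-7

Critical points: h'(u) = 3u^2 - 3 vanishes at u = -1, 1.
h''(u) = 6u. h''(-1) = -6 < 0 ⇒ local maximum; h''(1) = 6 > 0 ⇒ local minimum.
So the local minimum value is h(1) = -7.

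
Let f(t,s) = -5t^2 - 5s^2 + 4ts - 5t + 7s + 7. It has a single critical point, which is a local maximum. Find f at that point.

409/42

∂f/∂t = -10t + 4s - 5 = 0 and ∂f/∂s = 4t - 10s + 7 = 0, so (t, s) = (-11/42, 25/42).
The Hessian has f_{tt} = -10, f_{ss} = -10, f_{ts} = 4, giving D = 84 > 0 with f_{tt} < 0, so the point is a local maximum.
f(-11/42, 25/42) = 409/42.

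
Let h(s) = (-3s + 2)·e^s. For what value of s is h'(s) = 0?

-1/3

h'(s) = (-3)·e^s + (-3s + 2)·1·e^s = (-3s - 1)·e^s. Since e^s > 0, the only critical point is s = -1/3.
h''(-1/3) has the same sign as -3 < 0, so this is a local maximum.
h(-1/3) = (3)·e^(-1/3) ≈ 2.1496.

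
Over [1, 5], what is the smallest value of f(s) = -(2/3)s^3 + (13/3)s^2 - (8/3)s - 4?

-3

Differentiating, f'(s) = -2s^2 + (26/3)s - 8/3; whose only zero in [1, 5] is s = 4.
Candidates: f(1) = -3, f(4) = 12, f(5) = 23/3.
Hence the absolute minimum is -3 at s = 1.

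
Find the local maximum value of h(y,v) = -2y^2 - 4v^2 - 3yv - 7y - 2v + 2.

∂h/∂y = -4y - 3v - 7 = 0 and ∂h/∂v = -3y - 8v - 2 = 0, so (y, v) = (-50/23, 13/23).
The Hessian has h_{yy} = -4, h_{vv} = -8, h_{yv} = -3, giving D = 23 > 0 with h_{yy} < 0, so the point is a local maximum.
h(-50/23, 13/23) = 208/23.

208/23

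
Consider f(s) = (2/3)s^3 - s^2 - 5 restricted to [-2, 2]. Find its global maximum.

-11/3

Differentiating, f'(s) = 2s^2 - 2s; which vanishes at s = 0 and s = 1.
Candidates: f(-2) = -43/3, f(0) = -5, f(1) = -16/3, f(2) = -11/3.
So the maximum is f(2) = -11/3.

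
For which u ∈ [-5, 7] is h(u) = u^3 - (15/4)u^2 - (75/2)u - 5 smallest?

The derivative is 3u^2 - (15/2)u - 75/2, which vanishes at u = -5/2 and u = 5.
Compare values at every candidate in [-5, 7]: h(-5) = -145/4; h(-5/2) = 795/16; h(5) = -645/4; h(7) = -433/4.
The minimum over the interval is -645/4, attained at u = 5.

5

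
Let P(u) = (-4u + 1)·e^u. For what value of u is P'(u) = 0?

-3/4

Differentiating with the product rule gives P'(u) = (-4u - 3)·e^u. Since e^u > 0, the only critical point is u = -3/4.
P''(-3/4) has the same sign as -4 < 0, so this is a local maximum.
P(-3/4) = (4)·e^(-3/4) ≈ 1.8895.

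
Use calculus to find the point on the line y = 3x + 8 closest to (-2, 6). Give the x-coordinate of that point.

-4/5

Minimize D(x)^2 = (x + 2)^2 + (3x + 2)^2.
d/dx[D^2] = 2(x + 2) + 2·3·(3x + 2) = 0 ⇒ x = -4/5.
Then y = 28/5 and the distance is √(8/5) ≈ 1.2649.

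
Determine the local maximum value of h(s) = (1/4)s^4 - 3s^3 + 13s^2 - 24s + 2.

h'(s) = s^3 - 9s^2 + 26s - 24 = 0 at s = 2, 3, 4.
h''(s) = 3s^2 - 18s + 26. h''(2) = 2 > 0 ⇒ local minimum; h''(3) = -1 < 0 ⇒ local maximum; h''(4) = 2 > 0 ⇒ local minimum.
Thus h has its local maximum at s = 3, with value -55/4.

-55/4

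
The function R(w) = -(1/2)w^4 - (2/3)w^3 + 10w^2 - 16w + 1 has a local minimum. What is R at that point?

R'(w) = -2w^3 - 2w^2 + 20w - 16 = 0 at w = -4, 1, 2.
Second-derivative test with R''(w) = -6w^2 - 4w + 20: R''(-4) = -60 < 0 ⇒ local maximum; R''(1) = 10 > 0 ⇒ local minimum; R''(2) = -12 < 0 ⇒ local maximum.
Thus R has its local minimum at w = 1, with value -37/6.

-37/6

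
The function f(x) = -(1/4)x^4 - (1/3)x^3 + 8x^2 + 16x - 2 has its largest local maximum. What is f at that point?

f'(x) = -x^3 - x^2 + 16x + 16 = 0 at x = -4, -1, 4.
Second-derivative test with f''(x) = -3x^2 - 2x + 16: f''(-4) = -24 < 0 ⇒ local maximum; f''(-1) = 15 > 0 ⇒ local minimum; f''(4) = -40 < 0 ⇒ local maximum.
So the largest local maximum value is f(4) = 314/3.

314/3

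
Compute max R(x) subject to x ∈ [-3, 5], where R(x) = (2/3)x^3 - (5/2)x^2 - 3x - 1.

29/6

R'(x) = 2x^2 - 5x - 3, which vanishes at x = -1/2 and x = 3.
Candidates: R(-3) = -65/2; R(-1/2) = -5/24; R(3) = -29/2; R(5) = 29/6.
The maximum over the interval is 29/6, attained at x = 5.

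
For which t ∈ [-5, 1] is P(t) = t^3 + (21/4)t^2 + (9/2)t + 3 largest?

Differentiating, P'(t) = 3t^2 + (21/2)t + 9/2; which vanishes at t = -3 and t = -1/2.
Evaluating at the critical points and endpoints: P(-5) = -53/4, P(-3) = 39/4, P(-1/2) = 31/16, P(1) = 55/4.
Hence the absolute maximum is 55/4 at t = 1.

1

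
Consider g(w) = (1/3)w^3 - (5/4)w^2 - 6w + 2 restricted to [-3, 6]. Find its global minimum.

Differentiating, g'(w) = w^2 - (5/2)w - 6; which vanishes at w = -3/2 and w = 4.
Compare values at every candidate in [-3, 6]: g(-3) = -1/4, g(-3/2) = 113/16, g(4) = -62/3, g(6) = -7.
Hence the absolute minimum is -62/3 at w = 4.

-62/3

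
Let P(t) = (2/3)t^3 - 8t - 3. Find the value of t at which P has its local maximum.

-2

P'(t) = 2t^2 - 8. Setting P'(t) = 0 gives t ∈ {-2, 2}.
Since P''(t) = 4t, we get P''(-2) = -8 < 0 ⇒ local maximum; P''(2) = 8 > 0 ⇒ local minimum.
So the local maximum value is P(-2) = 23/3.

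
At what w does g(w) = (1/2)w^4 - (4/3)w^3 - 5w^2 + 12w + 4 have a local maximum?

Critical points: g'(w) = 2w^3 - 4w^2 - 10w + 12 vanishes at w = -2, 1, 3.
g''(w) = 6w^2 - 8w - 10. g''(-2) = 30 > 0 ⇒ local minimum; g''(1) = -12 < 0 ⇒ local maximum; g''(3) = 20 > 0 ⇒ local minimum.
Thus g has its local maximum at w = 1, with value 61/6.

1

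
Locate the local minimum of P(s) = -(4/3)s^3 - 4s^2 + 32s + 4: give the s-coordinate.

-4

Critical points: P'(s) = -4s^2 - 8s + 32 vanishes at s = -4, 2.
Second-derivative test with P''(s) = -8s - 8: P''(-4) = 24 > 0 ⇒ local minimum; P''(2) = -24 < 0 ⇒ local maximum.
Thus P has its local minimum at s = -4, with value -308/3.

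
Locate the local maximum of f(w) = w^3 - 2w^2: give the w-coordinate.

f'(w) = 3w^2 - 4w. Setting f'(w) = 0 gives w ∈ {0, 4/3}.
f''(w) = 6w - 4. f''(0) = -4 < 0 ⇒ local maximum; f''(4/3) = 4 > 0 ⇒ local minimum.
So the local maximum value is f(0) = 0.

0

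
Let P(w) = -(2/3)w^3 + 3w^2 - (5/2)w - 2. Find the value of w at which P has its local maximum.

5/2

P'(w) = -2w^2 + 6w - 5/2 = 0 at w = 1/2, 5/2.
Since P''(w) = -4w + 6, we get P''(1/2) = 4 > 0 ⇒ local minimum; P''(5/2) = -4 < 0 ⇒ local maximum.
Thus P has its local maximum at w = 5/2, with value 1/12.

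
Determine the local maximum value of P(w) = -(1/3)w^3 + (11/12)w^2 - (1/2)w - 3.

-45/16

P'(w) = -w^2 + (11/6)w - 1/2 = 0 at w = 1/3, 3/2.
P''(w) = -2w + 11/6. P''(1/3) = 7/6 > 0 ⇒ local minimum; P''(3/2) = -7/6 < 0 ⇒ local maximum.
The local maximum is P(3/2) = -45/16.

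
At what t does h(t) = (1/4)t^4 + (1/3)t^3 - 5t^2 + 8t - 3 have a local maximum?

h'(t) = t^3 + t^2 - 10t + 8. Setting h'(t) = 0 gives t ∈ {-4, 1, 2}.
Second-derivative test with h''(t) = 3t^2 + 2t - 10: h''(-4) = 30 > 0 ⇒ local minimum; h''(1) = -5 < 0 ⇒ local maximum; h''(2) = 6 > 0 ⇒ local minimum.
The local maximum is h(1) = 7/12.

1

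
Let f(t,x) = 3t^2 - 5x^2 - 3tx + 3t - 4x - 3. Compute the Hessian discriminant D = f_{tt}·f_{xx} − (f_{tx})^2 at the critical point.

∂f/∂t = 6t - 3x + 3 = 0 and ∂f/∂x = -3t - 10x - 4 = 0, so (t, x) = (-14/23, -5/23).
The Hessian has f_{tt} = 6, f_{xx} = -10, f_{tx} = -3, giving D = -69 < 0, so the point is a saddle point.
D = (6)·(-10) − (-3)^2 = -69.

-69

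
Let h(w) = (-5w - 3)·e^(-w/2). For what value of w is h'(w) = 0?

By the product rule, h'(w) = ((5/2)w - 7/2)·e^(-w/2). Since e^(-w/2) > 0, the only critical point is w = 7/5.
h''(7/5) has the same sign as 5/2 > 0, so this is a local minimum.
h(7/5) = (-10)·e^(-7/10) ≈ -4.9659.

7/5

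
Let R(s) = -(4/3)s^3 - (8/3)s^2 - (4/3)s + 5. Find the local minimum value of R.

5

R'(s) = -4s^2 - (16/3)s - 4/3 = 0 at s = -1, -1/3.
R''(s) = -8s - 16/3. R''(-1) = 8/3 > 0 ⇒ local minimum; R''(-1/3) = -8/3 < 0 ⇒ local maximum.
Thus R has its local minimum at s = -1, with value 5.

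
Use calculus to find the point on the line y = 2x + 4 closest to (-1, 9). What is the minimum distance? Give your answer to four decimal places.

3.1305

Minimize D(x)^2 = (x + 1)^2 + (2x - 5)^2.
d/dx[D^2] = 2(x + 1) + 2·2·(2x - 5) = 0 ⇒ x = 9/5.
Then y = 38/5 and the distance is √(49/5) ≈ 3.1305.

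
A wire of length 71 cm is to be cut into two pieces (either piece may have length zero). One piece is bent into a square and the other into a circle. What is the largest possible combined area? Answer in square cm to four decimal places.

401.1500

Let x be the length used for the square. Square side x/4; circle radius (71−x)/(2π).
A(x) = (x/4)² + π·((71−x)/(2π))² = x²/16 + (71−x)²/(4π) for 0 ≤ x ≤ 71. A'(x) = x/8 − (71−x)/(2π) = 0 gives x = 4·71/(π+4) ≈ 39.7670.
A'' > 0, so the interior critical point is a minimum; the maximum is at an endpoint. A(0) = 401.1500 and A(71) = 315.0625, so the largest area is 401.1500.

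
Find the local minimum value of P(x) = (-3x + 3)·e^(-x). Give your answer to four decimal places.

Differentiating with the product rule gives P'(x) = (3x - 6)·e^(-x). Since e^(-x) > 0, the only critical point is x = 2.
P''(2) has the same sign as 3 > 0, so this is a local minimum.
P(2) = (-3)·e^(-2) ≈ -0.4060.

-0.4060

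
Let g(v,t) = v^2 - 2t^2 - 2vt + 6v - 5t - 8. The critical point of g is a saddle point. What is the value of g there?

∂g/∂v = 2v - 2t + 6 = 0 and ∂g/∂t = -2v - 4t - 5 = 0, so (v, t) = (-17/6, 1/6).
The Hessian has g_{vv} = 2, g_{tt} = -4, g_{vt} = -2, giving D = -12 < 0, so the point is a saddle point.
g(-17/6, 1/6) = -203/12.

-203/12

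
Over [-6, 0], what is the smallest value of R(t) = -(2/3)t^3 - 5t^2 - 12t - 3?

-3

R'(t) = -2t^2 - 10t - 12, which vanishes at t = -3 and t = -2.
Compare values at every candidate in [-6, 0]: R(-6) = 33, R(-3) = 6, R(-2) = 19/3, R(0) = -3.
Hence the absolute minimum is -3 at t = 0.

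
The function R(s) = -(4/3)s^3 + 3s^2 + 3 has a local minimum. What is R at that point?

Critical points: R'(s) = -4s^2 + 6s vanishes at s = 0, 3/2.
R''(s) = -8s + 6. R''(0) = 6 > 0 ⇒ local minimum; R''(3/2) = -6 < 0 ⇒ local maximum.
So the local minimum value is R(0) = 3.

3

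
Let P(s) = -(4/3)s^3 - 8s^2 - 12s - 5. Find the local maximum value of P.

1/3

Critical points: P'(s) = -4s^2 - 16s - 12 vanishes at s = -3, -1.
Since P''(s) = -8s - 16, we get P''(-3) = 8 > 0 ⇒ local minimum; P''(-1) = -8 < 0 ⇒ local maximum.
So the local maximum value is P(-1) = 1/3.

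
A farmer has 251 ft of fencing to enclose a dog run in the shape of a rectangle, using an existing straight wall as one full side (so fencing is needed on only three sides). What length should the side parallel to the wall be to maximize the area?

Let the sides perpendicular to the wall have length x and the parallel side y, so 2x + y = 251 and the area is A = xy = x(251 − 2x).
A'(x) = 251 − 4x = 0 gives x = 251/4, and A''(x) = −4 < 0 confirms a maximum.
Then y = 251 − 2·251/4 = 251/2 and A = 63001/8.

251/2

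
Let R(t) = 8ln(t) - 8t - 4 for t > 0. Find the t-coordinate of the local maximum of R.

1

R'(t) = 8/t − 8 = 0 gives t = 1.
R''(t) = -8/t², which is negative for t > 0, so this is a local maximum.
R(1) = 8·ln(1) - 8 - 4 ≈ -12.0000.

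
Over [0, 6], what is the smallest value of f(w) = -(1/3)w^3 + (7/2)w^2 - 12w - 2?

Differentiating, f'(w) = -w^2 + 7w - 12; which vanishes at w = 3 and w = 4.
Evaluating at the critical points and endpoints: f(0) = -2, f(3) = -31/2, f(4) = -46/3, f(6) = -20.
So the minimum is f(6) = -20.

-20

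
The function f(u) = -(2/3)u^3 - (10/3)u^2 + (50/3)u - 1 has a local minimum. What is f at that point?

f'(u) = -2u^2 - (20/3)u + 50/3 = 0 at u = -5, 5/3.
f''(u) = -4u - 20/3. f''(-5) = 40/3 > 0 ⇒ local minimum; f''(5/3) = -40/3 < 0 ⇒ local maximum.
So the local minimum value is f(-5) = -253/3.

-253/3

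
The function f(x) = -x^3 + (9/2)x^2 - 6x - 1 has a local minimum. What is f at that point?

-7/2

f'(x) = -3x^2 + 9x - 6 = 0 at x = 1, 2.
Since f''(x) = -6x + 9, we get f''(1) = 3 > 0 ⇒ local minimum; f''(2) = -3 < 0 ⇒ local maximum.
So the local minimum value is f(1) = -7/2.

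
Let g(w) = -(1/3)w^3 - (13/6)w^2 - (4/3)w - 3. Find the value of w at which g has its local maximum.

-1/3

g'(w) = -w^2 - (13/3)w - 4/3 = 0 at w = -4, -1/3.
Second-derivative test with g''(w) = -2w - 13/3: g''(-4) = 11/3 > 0 ⇒ local minimum; g''(-1/3) = -11/3 < 0 ⇒ local maximum.
Thus g has its local maximum at w = -1/3, with value -451/162.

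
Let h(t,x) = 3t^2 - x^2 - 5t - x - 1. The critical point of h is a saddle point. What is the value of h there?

∂h/∂t = 6t - 5 = 0 and ∂h/∂x = -2x - 1 = 0, so (t, x) = (5/6, -1/2).
The Hessian has h_{tt} = 6, h_{xx} = -2, h_{tx} = 0, giving D = -12 < 0, so the point is a saddle point.
h(5/6, -1/2) = -17/6.

-17/6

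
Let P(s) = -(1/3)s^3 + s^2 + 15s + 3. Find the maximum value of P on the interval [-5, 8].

184/3

P'(s) = -s^2 + 2s + 15, which vanishes at s = -3 and s = 5.
Candidates: P(-5) = -16/3,  P(-3) = -24,  P(5) = 184/3,  P(8) = 49/3.
So the maximum is P(5) = 184/3.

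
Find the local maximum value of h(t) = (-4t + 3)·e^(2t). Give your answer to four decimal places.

Differentiating with the product rule gives h'(t) = (-8t + 2)·e^(2t). Since e^(2t) > 0, the only critical point is t = 1/4.
h''(1/4) has the same sign as -8 < 0, so this is a local maximum.
h(1/4) = (2)·e^(1/2) ≈ 3.2974.

3.2974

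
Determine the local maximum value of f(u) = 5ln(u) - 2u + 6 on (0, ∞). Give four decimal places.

5.5815

f'(u) = 5/u − 2 = 0 gives u = 5/2.
f''(u) = -5/u², which is negative for u > 0, so this is a local maximum.
f(5/2) = 5·ln(5/2) - 5 + 6 ≈ 5.5815.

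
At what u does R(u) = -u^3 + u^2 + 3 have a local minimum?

0

Critical points: R'(u) = -3u^2 + 2u vanishes at u = 0, 2/3.
Second-derivative test with R''(u) = -6u + 2: R''(0) = 2 > 0 ⇒ local minimum; R''(2/3) = -2 < 0 ⇒ local maximum.
Thus R has its local minimum at u = 0, with value 3.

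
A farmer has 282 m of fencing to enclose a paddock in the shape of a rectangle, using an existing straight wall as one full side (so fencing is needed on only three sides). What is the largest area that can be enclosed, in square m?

19881/2

Let the sides perpendicular to the wall have length x and the parallel side y, so 2x + y = 282 and the area is A = xy = x(282 − 2x).
A'(x) = 282 − 4x = 0 gives x = 141/2, and A''(x) = −4 < 0 confirms a maximum.
Then y = 282 − 2·141/2 = 141 and A = 19881/2.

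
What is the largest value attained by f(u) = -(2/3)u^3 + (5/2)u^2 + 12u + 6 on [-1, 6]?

154/3

The derivative is -2u^2 + 5u + 12, whose only zero in [-1, 6] is u = 4.
Evaluating at the critical points and endpoints: f(-1) = -17/6, f(4) = 154/3, f(6) = 24.
Hence the absolute maximum is 154/3 at u = 4.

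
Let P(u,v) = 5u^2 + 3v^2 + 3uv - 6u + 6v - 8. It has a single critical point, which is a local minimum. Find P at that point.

∂P/∂u = 10u + 3v - 6 = 0 and ∂P/∂v = 3u + 6v + 6 = 0, so (u, v) = (18/17, -26/17).
The Hessian has P_{uu} = 10, P_{vv} = 6, P_{uv} = 3, giving D = 51 > 0 with P_{uu} > 0, so the point is a local minimum.
P(18/17, -26/17) = -268/17.

-268/17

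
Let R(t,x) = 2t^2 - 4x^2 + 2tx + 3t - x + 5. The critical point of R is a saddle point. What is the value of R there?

38/9

∂R/∂t = 4t + 2x + 3 = 0 and ∂R/∂x = 2t - 8x - 1 = 0, so (t, x) = (-11/18, -5/18).
The Hessian has R_{tt} = 4, R_{xx} = -8, R_{tx} = 2, giving D = -36 < 0, so the point is a saddle point.
R(-11/18, -5/18) = 38/9.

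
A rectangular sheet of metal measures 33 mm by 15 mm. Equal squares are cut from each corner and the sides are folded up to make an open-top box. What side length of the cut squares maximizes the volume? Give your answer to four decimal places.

With cut size x, the volume is V(x) = x(33 − 2x)(15 − 2x) for 0 < x < 7.5.
V'(x) = 12x^2 − 192x + 495. Setting V'(x) = 0 gives x ≈ 3.2303 (the root in (0, 7.5)).
V''(x) = 24x − 192 is negative there, so this is the maximum; V ≈ 732.0847.

3.2303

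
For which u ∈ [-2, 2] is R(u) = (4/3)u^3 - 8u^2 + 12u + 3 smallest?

The derivative is 4u^2 - 16u + 12, whose only zero in [-2, 2] is u = 1.
Compare values at every candidate in [-2, 2]: R(-2) = -191/3, R(1) = 25/3, R(2) = 17/3.
Hence the absolute minimum is -191/3 at u = -2.

-2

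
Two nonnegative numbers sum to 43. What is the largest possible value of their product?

1849/4

With x + y = 43, the product is P(x) = x(43 − x).
P'(x) = 43 − 2x = 0 gives x = 43/2; P'' = −2 < 0, so this is the maximum.
P = 43/2·43/2 = 1849/4.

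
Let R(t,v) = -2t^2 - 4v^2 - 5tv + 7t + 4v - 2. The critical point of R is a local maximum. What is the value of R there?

∂R/∂t = -4t - 5v + 7 = 0 and ∂R/∂v = -5t - 8v + 4 = 0, so (t, v) = (36/7, -19/7).
The Hessian has R_{tt} = -4, R_{vv} = -8, R_{tv} = -5, giving D = 7 > 0 with R_{tt} < 0, so the point is a local maximum.
R(36/7, -19/7) = 74/7.

74/7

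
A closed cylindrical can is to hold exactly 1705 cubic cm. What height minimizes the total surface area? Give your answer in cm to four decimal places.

12.9483

With radius r and height h, πr²h = 1705 so h = 1705/(πr²), and S(r) = 2πr² + 2πrh = 2πr² + 2·1705/r.
S'(r) = 4πr − 2·1705/r² = 0 ⇒ r³ = 1705/(2π), so r ≈ 6.4741 and h = 2r ≈ 12.9483.
S''(r) = 4π + 4·1705/r³ > 0, so this is the minimum; S ≈ 790.0674.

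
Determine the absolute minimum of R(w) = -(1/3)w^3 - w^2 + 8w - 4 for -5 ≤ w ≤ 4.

-92/3

Differentiating, R'(w) = -w^2 - 2w + 8; which vanishes at w = -4 and w = 2.
Evaluating at the critical points and endpoints: R(-5) = -82/3,  R(-4) = -92/3,  R(2) = 16/3,  R(4) = -28/3.
Hence the absolute minimum is -92/3 at w = -4.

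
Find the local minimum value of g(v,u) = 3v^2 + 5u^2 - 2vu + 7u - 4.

∂g/∂v = 6v - 2u = 0 and ∂g/∂u = -2v + 10u + 7 = 0, so (v, u) = (-1/4, -3/4).
The Hessian has g_{vv} = 6, g_{uu} = 10, g_{vu} = -2, giving D = 56 > 0 with g_{vv} > 0, so the point is a local minimum.
g(-1/4, -3/4) = -53/8.

-53/8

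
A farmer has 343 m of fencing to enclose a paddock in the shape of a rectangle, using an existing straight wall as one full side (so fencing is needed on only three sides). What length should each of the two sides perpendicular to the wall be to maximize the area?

Let the sides perpendicular to the wall have length x and the parallel side y, so 2x + y = 343 and the area is A = xy = x(343 − 2x).
A'(x) = 343 − 4x = 0 gives x = 343/4, and A''(x) = −4 < 0 confirms a maximum.
Then y = 343 − 2·343/4 = 343/2 and A = 117649/8.

343/4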